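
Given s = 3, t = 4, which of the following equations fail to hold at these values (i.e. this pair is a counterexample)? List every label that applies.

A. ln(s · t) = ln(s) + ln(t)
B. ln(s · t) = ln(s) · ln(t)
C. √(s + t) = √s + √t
Evaluating each claim at the given values:
A. LHS = ln(12) ≈ 2.485, RHS = ln(3) + ln(4) ≈ 2.485 → holds here (LHS = RHS)
B. LHS = ln(12) ≈ 2.485, RHS = ln(3)·ln(4) ≈ 1.523 → fails here (LHS ≠ RHS)
C. LHS = √(7) ≈ 2.646, RHS = √(3) + 2 ≈ 3.732 → fails here (LHS ≠ RHS)

Answer: B, C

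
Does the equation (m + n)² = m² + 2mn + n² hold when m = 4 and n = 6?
Holds

Substituting m = 4, n = 6:

LHS = (4 + 6)² = 100
RHS = 4² + 2·4·6 + 6² = 100

LHS = RHS, so the equation holds at this point.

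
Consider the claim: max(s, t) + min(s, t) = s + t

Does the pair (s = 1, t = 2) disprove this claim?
No

Substituting s = 1, t = 2:
LHS = max(1, 2) + min(1, 2) = 3
RHS = 1 + 2 = 3

The sides agree, so this pair does not disprove the claim.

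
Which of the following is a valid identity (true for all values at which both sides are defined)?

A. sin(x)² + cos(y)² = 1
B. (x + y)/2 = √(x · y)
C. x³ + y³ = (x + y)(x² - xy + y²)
C

A: fails at (3, 4) — LHS = sin(3)² + cos(4)² ≈ 0.4472, RHS = 1.
B: fails at (0, 1) — LHS = 1/2, RHS = 0.
C: holds — e.g. at (2, 3), both sides equal 35.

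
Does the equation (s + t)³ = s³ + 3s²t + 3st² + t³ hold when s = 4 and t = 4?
Substituting s = 4, t = 4:

LHS = (4 + 4)³ = 512
RHS = 4³ + 3·4²·4 + 3·4·4² + 4³ = 512

LHS = RHS, so the equation holds at this point.

Answer: Holds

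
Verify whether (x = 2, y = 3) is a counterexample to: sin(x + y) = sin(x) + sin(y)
Yes

Substituting x = 2, y = 3:
LHS = sin(2 + 3) = sin(5) ≈ -0.9589
RHS = sin(2) + sin(3) ≈ 1.05

Since LHS ≠ RHS, this pair disproves the claim.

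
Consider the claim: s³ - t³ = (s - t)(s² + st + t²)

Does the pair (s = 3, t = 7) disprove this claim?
No

Substituting s = 3, t = 7:
LHS = 3³ - 7³ = -316
RHS = (3 - 7)(3² + 3·7 + 7²) = -316

The sides agree, so this pair does not disprove the claim.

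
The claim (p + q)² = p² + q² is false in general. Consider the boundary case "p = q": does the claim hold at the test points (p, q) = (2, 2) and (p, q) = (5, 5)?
At (2, 2): LHS = 16 ≠ RHS = 8
At (5, 5): LHS = 100 ≠ RHS = 50

Answer: No, fails at both test points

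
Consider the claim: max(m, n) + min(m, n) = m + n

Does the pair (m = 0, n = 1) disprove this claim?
Substituting m = 0, n = 1:
LHS = max(0, 1) + min(0, 1) = 1
RHS = 0 + 1 = 1

The sides agree, so this pair does not disprove the claim.

Answer: No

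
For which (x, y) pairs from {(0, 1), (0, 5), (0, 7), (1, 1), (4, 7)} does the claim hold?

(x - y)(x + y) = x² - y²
All pairs

Testing each pair:
(0, 1): LHS = -1, RHS = -1 → holds
(0, 5): LHS = -25, RHS = -25 → holds
(0, 7): LHS = -49, RHS = -49 → holds
(1, 1): LHS = 0, RHS = 0 → holds
(4, 7): LHS = -33, RHS = -33 → holds

Every pair satisfies the claim.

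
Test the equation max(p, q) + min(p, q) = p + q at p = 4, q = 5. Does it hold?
Holds

Substituting p = 4, q = 5:

LHS = max(4, 5) + min(4, 5) = 9
RHS = 4 + 5 = 9

LHS = RHS, so the equation holds at this point.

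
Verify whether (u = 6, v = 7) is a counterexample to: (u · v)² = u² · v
Substituting u = 6, v = 7:
LHS = (6 · 7)² = 1764
RHS = 6² · 7 = 252

Since LHS ≠ RHS, this pair disproves the claim.

Answer: Yes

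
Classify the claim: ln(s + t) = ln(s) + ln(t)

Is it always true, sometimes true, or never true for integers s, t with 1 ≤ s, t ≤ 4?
Sometimes true

It holds at (s, t) = (2, 2) (both sides equal ln(4) ≈ 1.386), but fails at (s, t) = (4, 3) (LHS = ln(7) ≈ 1.946, RHS = ln(3) + ln(4) ≈ 2.485).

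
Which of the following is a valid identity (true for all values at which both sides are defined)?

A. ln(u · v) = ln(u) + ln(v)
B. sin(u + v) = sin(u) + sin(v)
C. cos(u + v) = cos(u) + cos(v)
A: holds — e.g. at (2, 7), both sides equal ln(14) ≈ 2.639.
B: fails at (2, 3) — LHS = sin(5) ≈ -0.9589, RHS = sin(3) + sin(2) ≈ 1.05.
C: fails at (1, 5) — LHS = cos(6) ≈ 0.9602, RHS = cos(5) + cos(1) ≈ 0.824.

Answer: A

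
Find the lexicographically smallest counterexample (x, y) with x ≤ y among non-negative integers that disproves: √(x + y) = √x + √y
At (0, 4): both sides equal 2, so it holds there.
At (0, 5): both sides equal √(5) ≈ 2.236, so it holds there.

Substituting (1, 1) into the claim:
LHS = √(1 + 1) = √(2) ≈ 1.414
RHS = √1 + √1 = 2

Since LHS ≠ RHS, this pair disproves the claim, and no lexicographically smaller pair (x ≤ y, non-negative integers) does.

For instance (5, 5) is also a counterexample (LHS = √(10) ≈ 3.162, RHS = 2·√(5) ≈ 4.472), but it's lexicographically larger.

Answer: (x, y) = (1, 1)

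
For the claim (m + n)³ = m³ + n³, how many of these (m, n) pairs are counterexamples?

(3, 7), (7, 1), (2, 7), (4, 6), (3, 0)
Testing each pair:
(3, 7): LHS = 1000, RHS = 370 → counterexample
(7, 1): LHS = 512, RHS = 344 → counterexample
(2, 7): LHS = 729, RHS = 351 → counterexample
(4, 6): LHS = 1000, RHS = 280 → counterexample
(3, 0): LHS = 27, RHS = 27 → satisfies claim

That makes 4 counterexamples.

Answer: 4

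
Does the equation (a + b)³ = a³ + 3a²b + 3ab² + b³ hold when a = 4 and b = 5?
Holds

Substituting a = 4, b = 5:

LHS = (4 + 5)³ = 729
RHS = 4³ + 3·4²·5 + 3·4·5² + 5³ = 729

LHS = RHS, so the equation holds at this point.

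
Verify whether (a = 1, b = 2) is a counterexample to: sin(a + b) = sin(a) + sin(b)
Substituting a = 1, b = 2:
LHS = sin(1 + 2) = sin(3) ≈ 0.1411
RHS = sin(1) + sin(2) ≈ 1.751

Since LHS ≠ RHS, this pair disproves the claim.

Answer: Yes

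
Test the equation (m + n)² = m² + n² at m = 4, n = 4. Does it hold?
Fails

Substituting m = 4, n = 4:

LHS = (4 + 4)² = 64
RHS = 4² + 4² = 32

LHS ≠ RHS, so the equation does not hold at this point.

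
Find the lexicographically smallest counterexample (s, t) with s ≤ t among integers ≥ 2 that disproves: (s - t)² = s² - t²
At (2, 2): both sides equal 0, so it holds there.

Substituting (2, 3) into the claim:
LHS = (2 - 3)² = 1
RHS = 2² - 3² = -5

Since LHS ≠ RHS, this pair disproves the claim, and no lexicographically smaller pair (s ≤ t, integers ≥ 2) does.

For instance (2, 6) is also a counterexample (LHS = 16, RHS = -32), but it's lexicographically larger.

Answer: (s, t) = (2, 3)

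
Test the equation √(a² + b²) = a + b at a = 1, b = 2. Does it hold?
Fails

Substituting a = 1, b = 2:

LHS = √(1² + 2²) = √(5) ≈ 2.236
RHS = 1 + 2 = 3

LHS ≠ RHS, so the equation does not hold at this point.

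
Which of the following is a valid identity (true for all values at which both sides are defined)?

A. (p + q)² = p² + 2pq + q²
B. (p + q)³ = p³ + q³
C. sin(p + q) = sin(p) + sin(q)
A

A: holds — e.g. at (4, 6), both sides equal 100.
B: fails at (1, 5) — LHS = 216, RHS = 126.
C: fails at (4, 4) — LHS = sin(8) ≈ 0.9894, RHS = 2·sin(4) ≈ -1.514.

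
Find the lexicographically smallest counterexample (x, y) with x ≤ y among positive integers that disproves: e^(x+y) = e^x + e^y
(x, y) = (1, 1)

Substituting (1, 1) into the claim:
LHS = e^(1+1) = e^2 ≈ 7.389
RHS = e^1 + e^1 = 2·e ≈ 5.437

Since LHS ≠ RHS, this pair disproves the claim, and no lexicographically smaller pair (x ≤ y, positive integers) does.

For instance (4, 8) is also a counterexample (LHS = e^12 ≈ 162754.8, RHS = e^4 + e^8 ≈ 3036), but it's lexicographically larger.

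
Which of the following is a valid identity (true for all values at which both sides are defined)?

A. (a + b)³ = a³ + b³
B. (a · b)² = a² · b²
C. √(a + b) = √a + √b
B

A: fails at (3, 5) — LHS = 512, RHS = 152.
B: holds — e.g. at (5, 5), both sides equal 625.
C: fails at (1, 4) — LHS = √(5) ≈ 2.236, RHS = 3.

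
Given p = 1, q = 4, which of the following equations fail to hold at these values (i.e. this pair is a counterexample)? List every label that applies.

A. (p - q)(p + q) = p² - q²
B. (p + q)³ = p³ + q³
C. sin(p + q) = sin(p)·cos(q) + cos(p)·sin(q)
B

Evaluating each claim at the given values:
A. LHS = -15, RHS = -15 → holds here (LHS = RHS)
B. LHS = 125, RHS = 65 → fails here (LHS ≠ RHS)
C. LHS = sin(5) ≈ -0.9589, RHS = sin(1)·cos(4) + sin(4)·cos(1) ≈ -0.9589 → holds here (LHS = RHS)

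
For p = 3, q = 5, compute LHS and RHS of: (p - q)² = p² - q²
LHS = (3 - 5)² = 4
RHS = 3² - 5² = -16

LHS ≠ RHS, so the equation does not hold here.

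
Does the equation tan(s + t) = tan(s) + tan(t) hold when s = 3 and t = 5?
Substituting s = 3, t = 5:

LHS = tan(3 + 5) = tan(8) ≈ -6.8
RHS = tan(3) + tan(5) ≈ -3.523

LHS ≠ RHS, so the equation does not hold at this point.

Answer: Fails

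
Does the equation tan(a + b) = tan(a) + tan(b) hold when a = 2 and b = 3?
Fails

Substituting a = 2, b = 3:

LHS = tan(2 + 3) = tan(5) ≈ -3.381
RHS = tan(2) + tan(3) ≈ -2.328

LHS ≠ RHS, so the equation does not hold at this point.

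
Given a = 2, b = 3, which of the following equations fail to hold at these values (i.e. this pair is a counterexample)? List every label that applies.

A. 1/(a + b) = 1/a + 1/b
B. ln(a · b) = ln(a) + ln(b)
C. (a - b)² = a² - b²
Evaluating each claim at the given values:
A. LHS = 1/5, RHS = 5/6 → fails here (LHS ≠ RHS)
B. LHS = ln(6) ≈ 1.792, RHS = ln(2) + ln(3) ≈ 1.792 → holds here (LHS = RHS)
C. LHS = 1, RHS = -5 → fails here (LHS ≠ RHS)

Answer: A, C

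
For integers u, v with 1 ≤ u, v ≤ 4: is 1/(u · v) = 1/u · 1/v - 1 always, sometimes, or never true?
Never true

The claim fails for every pair in the range. For instance at (u, v) = (1, 2): LHS = 1/2, RHS = -1/2.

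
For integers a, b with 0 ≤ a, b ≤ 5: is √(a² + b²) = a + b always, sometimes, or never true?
Sometimes true

It holds at (a, b) = (0, 5) (both sides equal 5), but fails at (a, b) = (2, 1) (LHS = √(5) ≈ 2.236, RHS = 3).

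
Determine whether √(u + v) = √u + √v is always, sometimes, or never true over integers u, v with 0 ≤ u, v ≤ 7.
It holds at (u, v) = (0, 1) (both sides equal 1), but fails at (u, v) = (6, 5) (LHS = √(11) ≈ 3.317, RHS = √(5) + √(6) ≈ 4.686).

Answer: Sometimes true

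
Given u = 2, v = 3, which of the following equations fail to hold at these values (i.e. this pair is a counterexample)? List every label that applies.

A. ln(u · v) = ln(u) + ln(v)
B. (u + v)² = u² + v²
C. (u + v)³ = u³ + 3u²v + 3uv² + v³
Evaluating each claim at the given values:
A. LHS = ln(6) ≈ 1.792, RHS = ln(2) + ln(3) ≈ 1.792 → holds here (LHS = RHS)
B. LHS = 25, RHS = 13 → fails here (LHS ≠ RHS)
C. LHS = 125, RHS = 125 → holds here (LHS = RHS)

Answer: B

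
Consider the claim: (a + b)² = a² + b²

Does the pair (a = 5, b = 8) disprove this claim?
Substituting a = 5, b = 8:
LHS = (5 + 8)² = 169
RHS = 5² + 8² = 89

Since LHS ≠ RHS, this pair disproves the claim.

Answer: Yes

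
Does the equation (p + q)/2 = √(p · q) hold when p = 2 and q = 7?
Substituting p = 2, q = 7:

LHS = (2 + 7)/2 = 9/2
RHS = √(2 · 7) = √(14) ≈ 3.742

LHS ≠ RHS, so the equation does not hold at this point.

Answer: Fails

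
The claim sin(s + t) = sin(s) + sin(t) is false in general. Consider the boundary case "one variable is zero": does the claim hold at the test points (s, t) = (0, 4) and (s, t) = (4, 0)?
Yes, holds at both test points

At (0, 4): LHS = sin(4) ≈ -0.7568, RHS = sin(4) ≈ -0.7568 → equal
At (4, 0): LHS = sin(4) ≈ -0.7568, RHS = sin(4) ≈ -0.7568 → equal

So the claim does hold at both of these boundary points, even though it is not an identity.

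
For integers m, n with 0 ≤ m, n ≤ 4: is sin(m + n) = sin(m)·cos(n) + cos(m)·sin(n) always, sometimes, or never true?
The identity holds for every pair in the range. For instance at (m, n) = (4, 3): both sides equal sin(7) ≈ 0.657.

Answer: Always true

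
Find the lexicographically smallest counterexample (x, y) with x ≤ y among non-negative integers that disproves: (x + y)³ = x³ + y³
Substituting (1, 1) into the claim:
LHS = (1 + 1)³ = 8
RHS = 1³ + 1³ = 2

Since LHS ≠ RHS, this pair disproves the claim, and no lexicographically smaller pair (x ≤ y, non-negative integers) does.

For instance (2, 3) is also a counterexample (LHS = 125, RHS = 35), but it's lexicographically larger.

Answer: (x, y) = (1, 1)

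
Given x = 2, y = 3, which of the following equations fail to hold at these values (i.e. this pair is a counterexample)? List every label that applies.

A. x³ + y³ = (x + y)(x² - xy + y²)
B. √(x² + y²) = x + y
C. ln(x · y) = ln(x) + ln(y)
Evaluating each claim at the given values:
A. LHS = 35, RHS = 35 → holds here (LHS = RHS)
B. LHS = √(13) ≈ 3.606, RHS = 5 → fails here (LHS ≠ RHS)
C. LHS = ln(6) ≈ 1.792, RHS = ln(2) + ln(3) ≈ 1.792 → holds here (LHS = RHS)

Answer: B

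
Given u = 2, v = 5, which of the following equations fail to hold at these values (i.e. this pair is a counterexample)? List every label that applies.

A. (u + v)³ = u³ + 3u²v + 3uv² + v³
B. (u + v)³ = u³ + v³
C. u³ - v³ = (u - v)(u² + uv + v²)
B

Evaluating each claim at the given values:
A. LHS = 343, RHS = 343 → holds here (LHS = RHS)
B. LHS = 343, RHS = 133 → fails here (LHS ≠ RHS)
C. LHS = -117, RHS = -117 → holds here (LHS = RHS)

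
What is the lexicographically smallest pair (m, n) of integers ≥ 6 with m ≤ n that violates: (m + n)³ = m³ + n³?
(m, n) = (6, 6)

Substituting (6, 6) into the claim:
LHS = (6 + 6)³ = 1728
RHS = 6³ + 6³ = 432

Since LHS ≠ RHS, this pair disproves the claim, and no lexicographically smaller pair (m ≤ n, integers ≥ 6) does.

For instance (11, 12) is also a counterexample (LHS = 12167, RHS = 3059), but it's lexicographically larger.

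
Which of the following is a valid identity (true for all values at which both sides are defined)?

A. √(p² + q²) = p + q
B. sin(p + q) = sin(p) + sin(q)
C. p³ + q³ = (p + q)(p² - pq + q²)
C

A: fails at (3, 5) — LHS = √(34) ≈ 5.831, RHS = 8.
B: fails at (2, 7) — LHS = sin(9) ≈ 0.4121, RHS = sin(7) + sin(2) ≈ 1.566.
C: holds — e.g. at (0, 1), both sides equal 1.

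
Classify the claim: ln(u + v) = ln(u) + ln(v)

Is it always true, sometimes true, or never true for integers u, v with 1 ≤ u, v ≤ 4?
It holds at (u, v) = (2, 2) (both sides equal ln(4) ≈ 1.386), but fails at (u, v) = (4, 1) (LHS = ln(5) ≈ 1.609, RHS = ln(4) ≈ 1.386).

Answer: Sometimes true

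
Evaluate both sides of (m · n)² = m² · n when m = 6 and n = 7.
LHS = (6 · 7)² = 1764
RHS = 6² · 7 = 252

LHS ≠ RHS, so the equation does not hold here.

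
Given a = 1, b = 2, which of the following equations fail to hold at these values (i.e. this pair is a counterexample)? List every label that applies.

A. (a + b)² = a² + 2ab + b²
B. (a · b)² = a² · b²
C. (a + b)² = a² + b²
C

Evaluating each claim at the given values:
A. LHS = 9, RHS = 9 → holds here (LHS = RHS)
B. LHS = 4, RHS = 4 → holds here (LHS = RHS)
C. LHS = 9, RHS = 5 → fails here (LHS ≠ RHS)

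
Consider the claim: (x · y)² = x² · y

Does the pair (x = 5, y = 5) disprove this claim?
Yes

Substituting x = 5, y = 5:
LHS = (5 · 5)² = 625
RHS = 5² · 5 = 125

Since LHS ≠ RHS, this pair disproves the claim.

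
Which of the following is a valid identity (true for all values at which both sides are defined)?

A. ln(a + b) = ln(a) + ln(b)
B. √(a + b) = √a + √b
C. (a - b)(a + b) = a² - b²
A: fails at (1, 2) — LHS = ln(3) ≈ 1.099, RHS = ln(2) ≈ 0.6931.
B: fails at (6, 7) — LHS = √(13) ≈ 3.606, RHS = √(6) + √(7) ≈ 5.095.
C: holds — e.g. at (2, 5), both sides equal -21.

Answer: C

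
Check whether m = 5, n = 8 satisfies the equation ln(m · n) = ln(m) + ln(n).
Substituting m = 5, n = 8:

LHS = ln(5 · 8) = ln(40) ≈ 3.689
RHS = ln(5) + ln(8) ≈ 3.689

LHS = RHS, so the equation holds at this point.

Answer: Holds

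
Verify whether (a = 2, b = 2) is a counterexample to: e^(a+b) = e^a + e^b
Substituting a = 2, b = 2:
LHS = e^(2+2) = e^4 ≈ 54.6
RHS = e^2 + e^2 = 2·e^2 ≈ 14.78

Since LHS ≠ RHS, this pair disproves the claim.

Answer: Yes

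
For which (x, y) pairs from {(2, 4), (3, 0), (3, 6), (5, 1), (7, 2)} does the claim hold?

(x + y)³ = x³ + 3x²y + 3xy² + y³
Testing each pair:
(2, 4): LHS = 216, RHS = 216 → holds
(3, 0): LHS = 27, RHS = 27 → holds
(3, 6): LHS = 729, RHS = 729 → holds
(5, 1): LHS = 216, RHS = 216 → holds
(7, 2): LHS = 729, RHS = 729 → holds

Every pair satisfies the claim.

Answer: All pairs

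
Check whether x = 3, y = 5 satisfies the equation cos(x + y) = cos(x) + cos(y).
Fails

Substituting x = 3, y = 5:

LHS = cos(3 + 5) = cos(8) ≈ -0.1455
RHS = cos(3) + cos(5) ≈ -0.7063

LHS ≠ RHS, so the equation does not hold at this point.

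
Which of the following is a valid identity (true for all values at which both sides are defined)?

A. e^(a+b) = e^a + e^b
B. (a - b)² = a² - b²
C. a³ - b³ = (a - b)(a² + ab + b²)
A: fails at (1, 3) — LHS = e^4 ≈ 54.6, RHS = e + e^3 ≈ 22.8.
B: fails at (3, 7) — LHS = 16, RHS = -40.
C: holds — e.g. at (4, 6), both sides equal -152.

Answer: C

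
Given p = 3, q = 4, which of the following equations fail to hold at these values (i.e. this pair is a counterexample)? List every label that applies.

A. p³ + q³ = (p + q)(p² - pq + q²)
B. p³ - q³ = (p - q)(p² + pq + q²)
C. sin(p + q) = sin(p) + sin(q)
C

Evaluating each claim at the given values:
A. LHS = 91, RHS = 91 → holds here (LHS = RHS)
B. LHS = -37, RHS = -37 → holds here (LHS = RHS)
C. LHS = sin(7) ≈ 0.657, RHS = sin(4) + sin(3) ≈ -0.6157 → fails here (LHS ≠ RHS)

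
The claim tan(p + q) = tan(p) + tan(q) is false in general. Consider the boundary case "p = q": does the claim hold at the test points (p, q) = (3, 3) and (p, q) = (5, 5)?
No, fails at both test points

At (3, 3): LHS = tan(6) ≈ -0.291 ≠ RHS = 2·tan(3) ≈ -0.2851
At (5, 5): LHS = tan(10) ≈ 0.6484 ≠ RHS = 2·tan(5) ≈ -6.761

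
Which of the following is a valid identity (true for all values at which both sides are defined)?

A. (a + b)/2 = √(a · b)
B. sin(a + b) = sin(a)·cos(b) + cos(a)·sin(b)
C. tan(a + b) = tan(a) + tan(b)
A: fails at (3, 4) — LHS = 7/2, RHS = 2·√(3) ≈ 3.464.
B: holds — e.g. at (3, 3), both sides equal sin(6) ≈ -0.2794.
C: fails at (1, 5) — LHS = tan(6) ≈ -0.291, RHS = tan(5) + tan(1) ≈ -1.823.

Answer: B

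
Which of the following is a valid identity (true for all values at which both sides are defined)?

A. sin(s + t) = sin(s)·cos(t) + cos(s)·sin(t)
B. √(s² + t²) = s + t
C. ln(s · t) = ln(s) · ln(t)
A

A: holds — e.g. at (4, 6), both sides equal sin(10) ≈ -0.544.
B: fails at (2, 3) — LHS = √(13) ≈ 3.606, RHS = 5.
C: fails at (3, 7) — LHS = ln(21) ≈ 3.045, RHS = ln(3)·ln(7) ≈ 2.138.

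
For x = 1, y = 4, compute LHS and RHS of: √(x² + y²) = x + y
LHS = √(1² + 4²) = √(17) ≈ 4.123
RHS = 1 + 4 = 5

LHS ≠ RHS (they differ by about 0.8769), so the equation does not hold here.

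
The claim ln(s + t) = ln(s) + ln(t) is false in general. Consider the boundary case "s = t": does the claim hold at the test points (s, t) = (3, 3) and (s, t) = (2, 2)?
Only at (2, 2)

At (3, 3): LHS = ln(6) ≈ 1.792 ≠ RHS = 2·ln(3) ≈ 2.197
At (2, 2): LHS = ln(4) ≈ 1.386, RHS = 2·ln(2) ≈ 1.386 → equal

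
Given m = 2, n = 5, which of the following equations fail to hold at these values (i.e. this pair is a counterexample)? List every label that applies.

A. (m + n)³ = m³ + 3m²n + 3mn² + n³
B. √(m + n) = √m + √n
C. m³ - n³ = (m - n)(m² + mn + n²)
B

Evaluating each claim at the given values:
A. LHS = 343, RHS = 343 → holds here (LHS = RHS)
B. LHS = √(7) ≈ 2.646, RHS = √(2) + √(5) ≈ 3.65 → fails here (LHS ≠ RHS)
C. LHS = -117, RHS = -117 → holds here (LHS = RHS)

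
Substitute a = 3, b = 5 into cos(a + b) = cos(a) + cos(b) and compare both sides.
LHS = cos(3 + 5) = cos(8) ≈ -0.1455
RHS = cos(3) + cos(5) ≈ -0.7063

LHS ≠ RHS (they differ by about 0.5608), so the equation does not hold here.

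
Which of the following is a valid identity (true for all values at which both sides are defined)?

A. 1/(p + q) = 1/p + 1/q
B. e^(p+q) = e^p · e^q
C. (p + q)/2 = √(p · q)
A: fails at (6, 7) — LHS = 1/13, RHS = 13/42.
B: holds — e.g. at (1, 5), both sides equal e^6 ≈ 403.4.
C: fails at (2, 4) — LHS = 3, RHS = 2·√(2) ≈ 2.828.

Answer: B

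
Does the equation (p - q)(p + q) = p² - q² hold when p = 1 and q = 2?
Holds

Substituting p = 1, q = 2:

LHS = (1 - 2)(1 + 2) = -3
RHS = 1² - 2² = -3

LHS = RHS, so the equation holds at this point.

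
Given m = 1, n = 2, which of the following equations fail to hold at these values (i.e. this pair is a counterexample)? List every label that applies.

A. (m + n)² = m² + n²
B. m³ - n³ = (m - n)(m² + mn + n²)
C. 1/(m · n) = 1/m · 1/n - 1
A, C

Evaluating each claim at the given values:
A. LHS = 9, RHS = 5 → fails here (LHS ≠ RHS)
B. LHS = -7, RHS = -7 → holds here (LHS = RHS)
C. LHS = 1/2, RHS = -1/2 → fails here (LHS ≠ RHS)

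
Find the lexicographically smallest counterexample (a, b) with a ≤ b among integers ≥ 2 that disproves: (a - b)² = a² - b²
(a, b) = (2, 3)

Substituting (2, 3) into the claim:
LHS = (2 - 3)² = 1
RHS = 2² - 3² = -5

Since LHS ≠ RHS, this pair disproves the claim, and no lexicographically smaller pair (a ≤ b, integers ≥ 2) does.

For instance (4, 5) is also a counterexample (LHS = 1, RHS = -9), but it's lexicographically larger.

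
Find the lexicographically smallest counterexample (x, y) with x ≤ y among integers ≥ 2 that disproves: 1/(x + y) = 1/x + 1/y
(x, y) = (2, 2)

Substituting (2, 2) into the claim:
LHS = 1/(2 + 2) = 1/4
RHS = 1/2 + 1/2 = 1

Since LHS ≠ RHS, this pair disproves the claim, and no lexicographically smaller pair (x ≤ y, integers ≥ 2) does.

For instance (4, 7) is also a counterexample (LHS = 1/11, RHS = 11/28), but it's lexicographically larger.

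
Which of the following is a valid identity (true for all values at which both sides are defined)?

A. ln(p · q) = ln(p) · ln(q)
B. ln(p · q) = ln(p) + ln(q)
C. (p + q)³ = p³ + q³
B

A: fails at (1, 4) — LHS = ln(4) ≈ 1.386, RHS = 0.
B: holds — e.g. at (2, 3), both sides equal ln(6) ≈ 1.792.
C: fails at (3, 4) — LHS = 343, RHS = 91.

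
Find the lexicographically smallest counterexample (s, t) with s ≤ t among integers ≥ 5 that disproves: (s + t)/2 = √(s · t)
(s, t) = (5, 6)

Substituting (5, 6) into the claim:
LHS = (5 + 6)/2 = 11/2
RHS = √(5 · 6) = √(30) ≈ 5.477

Since LHS ≠ RHS, this pair disproves the claim, and no lexicographically smaller pair (s ≤ t, integers ≥ 5) does.

For instance (6, 12) is also a counterexample (LHS = 9, RHS = 6·√(2) ≈ 8.485), but it's lexicographically larger.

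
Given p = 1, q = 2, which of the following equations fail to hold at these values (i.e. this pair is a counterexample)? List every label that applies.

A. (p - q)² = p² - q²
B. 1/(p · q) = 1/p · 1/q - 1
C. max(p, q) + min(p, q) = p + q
A, B

Evaluating each claim at the given values:
A. LHS = 1, RHS = -3 → fails here (LHS ≠ RHS)
B. LHS = 1/2, RHS = -1/2 → fails here (LHS ≠ RHS)
C. LHS = 3, RHS = 3 → holds here (LHS = RHS)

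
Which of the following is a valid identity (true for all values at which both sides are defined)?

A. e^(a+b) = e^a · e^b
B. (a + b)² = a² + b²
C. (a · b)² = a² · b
A

A: holds — e.g. at (5, 5), both sides equal e^10 ≈ 22026.5.
B: fails at (2, 7) — LHS = 81, RHS = 53.
C: fails at (4, 4) — LHS = 256, RHS = 64.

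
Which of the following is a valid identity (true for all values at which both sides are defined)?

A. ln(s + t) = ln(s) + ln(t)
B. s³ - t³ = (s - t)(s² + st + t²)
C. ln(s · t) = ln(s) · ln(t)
B

A: fails at (1, 5) — LHS = ln(6) ≈ 1.792, RHS = ln(5) ≈ 1.609.
B: holds — e.g. at (3, 4), both sides equal -37.
C: fails at (4, 6) — LHS = ln(24) ≈ 3.178, RHS = ln(4)·ln(6) ≈ 2.484.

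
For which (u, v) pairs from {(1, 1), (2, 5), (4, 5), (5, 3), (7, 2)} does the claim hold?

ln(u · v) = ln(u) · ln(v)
(1, 1)

Testing each pair:
(1, 1): LHS = 0, RHS = 0 → holds
(2, 5): LHS = ln(10) ≈ 2.303, RHS = ln(2)·ln(5) ≈ 1.116 → fails
(4, 5): LHS = ln(20) ≈ 2.996, RHS = ln(4)·ln(5) ≈ 2.231 → fails
(5, 3): LHS = ln(15) ≈ 2.708, RHS = ln(3)·ln(5) ≈ 1.768 → fails
(7, 2): LHS = ln(14) ≈ 2.639, RHS = ln(2)·ln(7) ≈ 1.349 → fails

1 of 5 pairs satisfies the claim.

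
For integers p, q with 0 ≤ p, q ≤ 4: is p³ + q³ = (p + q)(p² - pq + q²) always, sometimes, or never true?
Always true

The identity holds for every pair in the range. For instance at (p, q) = (3, 2): both sides equal 35.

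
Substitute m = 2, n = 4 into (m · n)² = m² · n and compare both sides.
LHS = (2 · 4)² = 64
RHS = 2² · 4 = 16

LHS ≠ RHS, so the equation does not hold here.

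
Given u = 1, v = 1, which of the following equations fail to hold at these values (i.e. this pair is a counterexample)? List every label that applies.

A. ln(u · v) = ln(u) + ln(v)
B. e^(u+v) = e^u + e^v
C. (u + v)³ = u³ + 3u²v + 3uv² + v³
B

Evaluating each claim at the given values:
A. LHS = 0, RHS = 0 → holds here (LHS = RHS)
B. LHS = e^2 ≈ 7.389, RHS = 2·e ≈ 5.437 → fails here (LHS ≠ RHS)
C. LHS = 8, RHS = 8 → holds here (LHS = RHS)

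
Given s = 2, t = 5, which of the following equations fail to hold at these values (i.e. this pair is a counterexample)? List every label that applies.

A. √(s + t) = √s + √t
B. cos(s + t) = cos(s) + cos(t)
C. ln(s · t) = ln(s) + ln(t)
A, B

Evaluating each claim at the given values:
A. LHS = √(7) ≈ 2.646, RHS = √(2) + √(5) ≈ 3.65 → fails here (LHS ≠ RHS)
B. LHS = cos(7) ≈ 0.7539, RHS = cos(2) + cos(5) ≈ -0.1325 → fails here (LHS ≠ RHS)
C. LHS = ln(10) ≈ 2.303, RHS = ln(2) + ln(5) ≈ 2.303 → holds here (LHS = RHS)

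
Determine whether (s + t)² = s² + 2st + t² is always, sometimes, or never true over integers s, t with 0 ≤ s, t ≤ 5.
The identity holds for every pair in the range. For instance at (s, t) = (4, 2): both sides equal 36.

Answer: Always true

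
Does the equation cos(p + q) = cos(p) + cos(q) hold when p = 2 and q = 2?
Fails

Substituting p = 2, q = 2:

LHS = cos(2 + 2) = cos(4) ≈ -0.6536
RHS = cos(2) + cos(2) = 2·cos(2) ≈ -0.8323

LHS ≠ RHS, so the equation does not hold at this point.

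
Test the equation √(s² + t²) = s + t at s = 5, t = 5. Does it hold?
Substituting s = 5, t = 5:

LHS = √(5² + 5²) = 5·√(2) ≈ 7.071
RHS = 5 + 5 = 10

LHS ≠ RHS, so the equation does not hold at this point.

Answer: Fails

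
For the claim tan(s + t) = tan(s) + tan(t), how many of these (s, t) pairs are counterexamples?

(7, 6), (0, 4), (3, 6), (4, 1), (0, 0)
3

Testing each pair:
(7, 6): LHS = tan(13) ≈ 0.463, RHS = tan(6) + tan(7) ≈ 0.5804 → counterexample
(0, 4): LHS = tan(4) ≈ 1.158, RHS = tan(4) ≈ 1.158 → satisfies claim
(3, 6): LHS = tan(9) ≈ -0.4523, RHS = tan(6) + tan(3) ≈ -0.4336 → counterexample
(4, 1): LHS = tan(5) ≈ -3.381, RHS = tan(4) + tan(1) ≈ 2.715 → counterexample
(0, 0): LHS = 0, RHS = 0 → satisfies claim

That makes 3 counterexamples.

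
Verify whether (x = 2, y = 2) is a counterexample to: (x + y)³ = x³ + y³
Substituting x = 2, y = 2:
LHS = (2 + 2)³ = 64
RHS = 2³ + 2³ = 16

Since LHS ≠ RHS, this pair disproves the claim.

Answer: Yes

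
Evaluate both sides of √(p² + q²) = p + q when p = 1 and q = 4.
LHS = √(1² + 4²) = √(17) ≈ 4.123
RHS = 1 + 4 = 5

LHS ≠ RHS (they differ by about 0.8769), so the equation does not hold here.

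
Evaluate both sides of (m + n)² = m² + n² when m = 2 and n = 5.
LHS = (2 + 5)² = 49
RHS = 2² + 5² = 29

LHS ≠ RHS, so the equation does not hold here.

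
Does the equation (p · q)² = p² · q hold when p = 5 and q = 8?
Substituting p = 5, q = 8:

LHS = (5 · 8)² = 1600
RHS = 5² · 8 = 200

LHS ≠ RHS, so the equation does not hold at this point.

Answer: Fails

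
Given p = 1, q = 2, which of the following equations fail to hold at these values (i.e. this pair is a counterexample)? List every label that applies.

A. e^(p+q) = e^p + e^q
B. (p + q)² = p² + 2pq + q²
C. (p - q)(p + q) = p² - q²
A

Evaluating each claim at the given values:
A. LHS = e^3 ≈ 20.09, RHS = e + e^2 ≈ 10.11 → fails here (LHS ≠ RHS)
B. LHS = 9, RHS = 9 → holds here (LHS = RHS)
C. LHS = -3, RHS = -3 → holds here (LHS = RHS)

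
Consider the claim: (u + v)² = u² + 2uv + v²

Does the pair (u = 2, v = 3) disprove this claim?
Substituting u = 2, v = 3:
LHS = (2 + 3)² = 25
RHS = 2² + 2·2·3 + 3² = 25

The sides agree, so this pair does not disprove the claim.

Answer: No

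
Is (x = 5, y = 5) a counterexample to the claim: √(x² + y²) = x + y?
Substituting x = 5, y = 5:
LHS = √(5² + 5²) = 5·√(2) ≈ 7.071
RHS = 5 + 5 = 10

Since LHS ≠ RHS, this pair disproves the claim.

Answer: Yes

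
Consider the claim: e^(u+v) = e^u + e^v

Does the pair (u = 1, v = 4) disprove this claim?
Substituting u = 1, v = 4:
LHS = e^(1+4) = e^5 ≈ 148.4
RHS = e^1 + e^4 = e + e^4 ≈ 57.32

Since LHS ≠ RHS, this pair disproves the claim.

Answer: Yes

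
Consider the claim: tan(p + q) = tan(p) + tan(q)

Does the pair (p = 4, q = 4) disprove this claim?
Substituting p = 4, q = 4:
LHS = tan(4 + 4) = tan(8) ≈ -6.8
RHS = tan(4) + tan(4) = 2·tan(4) ≈ 2.316

Since LHS ≠ RHS, this pair disproves the claim.

Answer: Yes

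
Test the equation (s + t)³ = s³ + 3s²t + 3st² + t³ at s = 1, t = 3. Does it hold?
Holds

Substituting s = 1, t = 3:

LHS = (1 + 3)³ = 64
RHS = 1³ + 3·1²·3 + 3·1·3² + 3³ = 64

LHS = RHS, so the equation holds at this point.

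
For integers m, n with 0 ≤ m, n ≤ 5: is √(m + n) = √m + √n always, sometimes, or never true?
Sometimes true

It holds at (m, n) = (0, 1) (both sides equal 1), but fails at (m, n) = (1, 2) (LHS = √(3) ≈ 1.732, RHS = 1 + √(2) ≈ 2.414).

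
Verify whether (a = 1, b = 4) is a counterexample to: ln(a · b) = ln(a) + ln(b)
No

Substituting a = 1, b = 4:
LHS = ln(1 · 4) = ln(4) ≈ 1.386
RHS = ln(1) + ln(4) = ln(4) ≈ 1.386

The sides agree, so this pair does not disprove the claim.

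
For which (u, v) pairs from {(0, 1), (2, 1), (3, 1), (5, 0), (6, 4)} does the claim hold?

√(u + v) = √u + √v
(0, 1), (5, 0)

Testing each pair:
(0, 1): LHS = 1, RHS = 1 → holds
(2, 1): LHS = √(3) ≈ 1.732, RHS = 1 + √(2) ≈ 2.414 → fails
(3, 1): LHS = 2, RHS = 1 + √(3) ≈ 2.732 → fails
(5, 0): LHS = √(5) ≈ 2.236, RHS = √(5) ≈ 2.236 → holds
(6, 4): LHS = √(10) ≈ 3.162, RHS = 2 + √(6) ≈ 4.449 → fails

2 of 5 pairs satisfy the claim.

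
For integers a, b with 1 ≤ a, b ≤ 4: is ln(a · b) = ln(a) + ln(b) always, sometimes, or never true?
Always true

The identity holds for every pair in the range. For instance at (a, b) = (3, 1): both sides equal ln(3) ≈ 1.099.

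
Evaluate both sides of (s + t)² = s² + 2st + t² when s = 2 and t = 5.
LHS = (2 + 5)² = 49
RHS = 2² + 2·2·5 + 5² = 49

LHS = RHS: the two sides agree.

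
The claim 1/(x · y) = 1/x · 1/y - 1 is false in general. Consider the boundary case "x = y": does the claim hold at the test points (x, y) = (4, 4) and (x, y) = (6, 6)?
No, fails at both test points

At (4, 4): LHS = 1/16 ≠ RHS = -15/16
At (6, 6): LHS = 1/36 ≠ RHS = -35/36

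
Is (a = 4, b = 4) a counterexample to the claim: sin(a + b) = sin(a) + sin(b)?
Yes

Substituting a = 4, b = 4:
LHS = sin(4 + 4) = sin(8) ≈ 0.9894
RHS = sin(4) + sin(4) = 2·sin(4) ≈ -1.514

Since LHS ≠ RHS, this pair disproves the claim.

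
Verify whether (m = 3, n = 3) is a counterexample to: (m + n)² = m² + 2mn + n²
Substituting m = 3, n = 3:
LHS = (3 + 3)² = 36
RHS = 3² + 2·3·3 + 3² = 36

The sides agree, so this pair does not disprove the claim.

Answer: No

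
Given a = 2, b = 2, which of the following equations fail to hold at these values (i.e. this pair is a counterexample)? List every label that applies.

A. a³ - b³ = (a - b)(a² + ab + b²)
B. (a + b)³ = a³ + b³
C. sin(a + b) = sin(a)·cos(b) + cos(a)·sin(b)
B

Evaluating each claim at the given values:
A. LHS = 0, RHS = 0 → holds here (LHS = RHS)
B. LHS = 64, RHS = 16 → fails here (LHS ≠ RHS)
C. LHS = sin(4) ≈ -0.7568, RHS = 2·sin(2)·cos(2) ≈ -0.7568 → holds here (LHS = RHS)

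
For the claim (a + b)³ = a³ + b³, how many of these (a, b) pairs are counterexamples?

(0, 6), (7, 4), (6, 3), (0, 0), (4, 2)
Testing each pair:
(0, 6): LHS = 216, RHS = 216 → satisfies claim
(7, 4): LHS = 1331, RHS = 407 → counterexample
(6, 3): LHS = 729, RHS = 243 → counterexample
(0, 0): LHS = 0, RHS = 0 → satisfies claim
(4, 2): LHS = 216, RHS = 72 → counterexample

That makes 3 counterexamples.

Answer: 3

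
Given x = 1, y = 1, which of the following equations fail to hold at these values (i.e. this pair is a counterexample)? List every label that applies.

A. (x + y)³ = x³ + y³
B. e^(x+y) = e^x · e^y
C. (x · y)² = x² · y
Evaluating each claim at the given values:
A. LHS = 8, RHS = 2 → fails here (LHS ≠ RHS)
B. LHS = e^2 ≈ 7.389, RHS = e^2 ≈ 7.389 → holds here (LHS = RHS)
C. LHS = 1, RHS = 1 → holds here (LHS = RHS)

Answer: A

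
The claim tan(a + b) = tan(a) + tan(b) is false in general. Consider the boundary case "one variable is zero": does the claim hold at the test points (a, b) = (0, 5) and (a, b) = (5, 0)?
Yes, holds at both test points

At (0, 5): LHS = tan(5) ≈ -3.381, RHS = tan(5) ≈ -3.381 → equal
At (5, 0): LHS = tan(5) ≈ -3.381, RHS = tan(5) ≈ -3.381 → equal

So the claim does hold at both of these boundary points, even though it is not an identity.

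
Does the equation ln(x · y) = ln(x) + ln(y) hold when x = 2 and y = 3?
Substituting x = 2, y = 3:

LHS = ln(2 · 3) = ln(6) ≈ 1.792
RHS = ln(2) + ln(3) ≈ 1.792

LHS = RHS, so the equation holds at this point.

Answer: Holds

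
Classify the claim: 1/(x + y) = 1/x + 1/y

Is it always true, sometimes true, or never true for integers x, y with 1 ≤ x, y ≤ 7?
The claim fails for every pair in the range. For instance at (x, y) = (5, 6): LHS = 1/11, RHS = 11/30.

Answer: Never true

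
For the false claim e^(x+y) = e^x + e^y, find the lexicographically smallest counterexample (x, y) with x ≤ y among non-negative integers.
(x, y) = (0, 0)

Substituting (0, 0) into the claim:
LHS = e^(0+0) = 1
RHS = e^0 + e^0 = 2

Since LHS ≠ RHS, this pair disproves the claim, and no lexicographically smaller pair (x ≤ y, non-negative integers) does.

For instance (5, 5) is also a counterexample (LHS = e^10 ≈ 22026.5, RHS = 2·e^5 ≈ 296.8), but it's lexicographically larger.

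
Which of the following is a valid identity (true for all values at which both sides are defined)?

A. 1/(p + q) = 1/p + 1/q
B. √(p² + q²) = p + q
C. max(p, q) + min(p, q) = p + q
A: fails at (3, 5) — LHS = 1/8, RHS = 8/15.
B: fails at (2, 7) — LHS = √(53) ≈ 7.28, RHS = 9.
C: holds — e.g. at (6, 7), both sides equal 13.

Answer: C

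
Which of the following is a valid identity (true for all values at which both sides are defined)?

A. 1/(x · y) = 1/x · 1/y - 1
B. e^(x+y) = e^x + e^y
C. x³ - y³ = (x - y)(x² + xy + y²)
C

A: fails at (5, 8) — LHS = 1/40, RHS = -39/40.
B: fails at (3, 7) — LHS = e^10 ≈ 22026.5, RHS = e^3 + e^7 ≈ 1117.
C: holds — e.g. at (4, 6), both sides equal -152.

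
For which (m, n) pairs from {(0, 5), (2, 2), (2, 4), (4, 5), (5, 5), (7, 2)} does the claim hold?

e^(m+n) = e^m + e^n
None

Testing each pair:
(0, 5): LHS = e^5 ≈ 148.4, RHS = 1 + e^5 ≈ 149.4 → fails
(2, 2): LHS = e^4 ≈ 54.6, RHS = 2·e^2 ≈ 14.78 → fails
(2, 4): LHS = e^6 ≈ 403.4, RHS = e^2 + e^4 ≈ 61.99 → fails
(4, 5): LHS = e^9 ≈ 8103, RHS = e^4 + e^5 ≈ 203 → fails
(5, 5): LHS = e^10 ≈ 22026.5, RHS = 2·e^5 ≈ 296.8 → fails
(7, 2): LHS = e^9 ≈ 8103, RHS = e^2 + e^7 ≈ 1104 → fails

No pair satisfies the claim.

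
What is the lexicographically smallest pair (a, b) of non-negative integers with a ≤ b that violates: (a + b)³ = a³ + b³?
(a, b) = (1, 1)

At (0, 6): both sides equal 216, so it holds there.

Substituting (1, 1) into the claim:
LHS = (1 + 1)³ = 8
RHS = 1³ + 1³ = 2

Since LHS ≠ RHS, this pair disproves the claim, and no lexicographically smaller pair (a ≤ b, non-negative integers) does.

For instance (4, 6) is also a counterexample (LHS = 1000, RHS = 280), but it's lexicographically larger.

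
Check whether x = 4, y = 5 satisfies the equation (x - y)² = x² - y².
Fails

Substituting x = 4, y = 5:

LHS = (4 - 5)² = 1
RHS = 4² - 5² = -9

LHS ≠ RHS, so the equation does not hold at this point.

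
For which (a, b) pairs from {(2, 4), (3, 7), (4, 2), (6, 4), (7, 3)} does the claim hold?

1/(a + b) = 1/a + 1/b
Testing each pair:
(2, 4): LHS = 1/6, RHS = 3/4 → fails
(3, 7): LHS = 1/10, RHS = 10/21 → fails
(4, 2): LHS = 1/6, RHS = 3/4 → fails
(6, 4): LHS = 1/10, RHS = 5/12 → fails
(7, 3): LHS = 1/10, RHS = 10/21 → fails

No pair satisfies the claim.

Answer: None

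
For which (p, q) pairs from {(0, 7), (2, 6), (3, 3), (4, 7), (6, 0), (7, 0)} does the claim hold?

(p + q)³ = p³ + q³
Testing each pair:
(0, 7): LHS = 343, RHS = 343 → holds
(2, 6): LHS = 512, RHS = 224 → fails
(3, 3): LHS = 216, RHS = 54 → fails
(4, 7): LHS = 1331, RHS = 407 → fails
(6, 0): LHS = 216, RHS = 216 → holds
(7, 0): LHS = 343, RHS = 343 → holds

3 of 6 pairs satisfy the claim.

Answer: (0, 7), (6, 0), (7, 0)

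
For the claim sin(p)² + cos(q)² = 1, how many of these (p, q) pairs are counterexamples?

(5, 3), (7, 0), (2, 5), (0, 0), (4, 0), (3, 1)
Testing each pair:
(5, 3): LHS = sin(5)² + cos(3)² ≈ 1.9, RHS = 1 → counterexample
(7, 0): LHS = sin(7)² + 1 ≈ 1.432, RHS = 1 → counterexample
(2, 5): LHS = cos(5)² + sin(2)² ≈ 0.9073, RHS = 1 → counterexample
(0, 0): LHS = 1, RHS = 1 → satisfies claim
(4, 0): LHS = sin(4)² + 1 ≈ 1.573, RHS = 1 → counterexample
(3, 1): LHS = sin(3)² + cos(1)² ≈ 0.3118, RHS = 1 → counterexample

That makes 5 counterexamples.

Answer: 5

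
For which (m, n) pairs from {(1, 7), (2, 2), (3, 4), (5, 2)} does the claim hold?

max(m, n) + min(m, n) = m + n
Testing each pair:
(1, 7): LHS = 8, RHS = 8 → holds
(2, 2): LHS = 4, RHS = 4 → holds
(3, 4): LHS = 7, RHS = 7 → holds
(5, 2): LHS = 7, RHS = 7 → holds

Every pair satisfies the claim.

Answer: All pairs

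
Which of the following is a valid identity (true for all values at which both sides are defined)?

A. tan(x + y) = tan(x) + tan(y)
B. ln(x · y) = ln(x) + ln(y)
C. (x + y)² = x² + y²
A: fails at (1, 1) — LHS = tan(2) ≈ -2.185, RHS = 2·tan(1) ≈ 3.115.
B: holds — e.g. at (4, 5), both sides equal ln(20) ≈ 2.996.
C: fails at (1, 1) — LHS = 4, RHS = 2.

Answer: B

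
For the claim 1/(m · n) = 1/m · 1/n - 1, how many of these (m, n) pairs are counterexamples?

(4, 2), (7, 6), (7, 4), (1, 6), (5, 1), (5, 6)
Testing each pair:
(4, 2): LHS = 1/8, RHS = -7/8 → counterexample
(7, 6): LHS = 1/42, RHS = -41/42 → counterexample
(7, 4): LHS = 1/28, RHS = -27/28 → counterexample
(1, 6): LHS = 1/6, RHS = -5/6 → counterexample
(5, 1): LHS = 1/5, RHS = -4/5 → counterexample
(5, 6): LHS = 1/30, RHS = -29/30 → counterexample

That makes 6 counterexamples.

Answer: 6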